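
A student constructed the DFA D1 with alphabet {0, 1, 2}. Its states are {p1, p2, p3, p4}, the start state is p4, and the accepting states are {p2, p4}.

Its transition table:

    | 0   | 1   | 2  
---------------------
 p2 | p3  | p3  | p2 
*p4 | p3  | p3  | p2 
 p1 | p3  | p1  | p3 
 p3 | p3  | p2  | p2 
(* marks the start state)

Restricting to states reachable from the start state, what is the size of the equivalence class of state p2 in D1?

First remove the unreachable states {p1}; 3 states remain.
Initial partition by acceptance: {p2,p4} | {p3}.
Stable partition: {p2,p4} | {p3} — 2 equivalence classes.
State p2 belongs to the block {p2,p4}, which has 2 states.

2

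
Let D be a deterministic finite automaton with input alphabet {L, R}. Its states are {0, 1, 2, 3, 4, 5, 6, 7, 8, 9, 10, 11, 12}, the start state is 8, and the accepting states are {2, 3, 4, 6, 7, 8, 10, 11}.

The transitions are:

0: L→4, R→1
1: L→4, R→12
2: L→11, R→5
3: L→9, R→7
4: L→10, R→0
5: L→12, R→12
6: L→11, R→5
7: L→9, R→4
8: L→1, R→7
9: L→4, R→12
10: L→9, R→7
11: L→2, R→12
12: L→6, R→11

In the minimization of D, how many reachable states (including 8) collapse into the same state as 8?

Reachable states from the start: {0,1,2,4,5,6,7,8,9,10,11,12}. Unreachable: {3} — drop them.
P0 = {2,4,6,7,8,10,11} | {0,1,5,9,12}.
On input L, block {2,4,6,7,8,10,11} splits into {2,4,6,11} and {7,8,10}.
Split {2,4,6,11} by δ(·,L) → {2,6,11} and {4}.
On input L, block {0,1,5,9,12} splits into {0,1,9} and {5} and {12}.
On input R, block {2,6,11} splits into {2,6} and {11}.
On input R, block {0,1,9} splits into {1,9} and {0}.
On input R, block {7,8,10} splits into {8,10} and {7}.
Stable partition: {2,6} | {1,9} | {8,10} | {4} | {5} | {12} | {11} | {0} | {7} — 9 equivalence classes.
State 8 belongs to the block {8,10}, which has 2 states.

2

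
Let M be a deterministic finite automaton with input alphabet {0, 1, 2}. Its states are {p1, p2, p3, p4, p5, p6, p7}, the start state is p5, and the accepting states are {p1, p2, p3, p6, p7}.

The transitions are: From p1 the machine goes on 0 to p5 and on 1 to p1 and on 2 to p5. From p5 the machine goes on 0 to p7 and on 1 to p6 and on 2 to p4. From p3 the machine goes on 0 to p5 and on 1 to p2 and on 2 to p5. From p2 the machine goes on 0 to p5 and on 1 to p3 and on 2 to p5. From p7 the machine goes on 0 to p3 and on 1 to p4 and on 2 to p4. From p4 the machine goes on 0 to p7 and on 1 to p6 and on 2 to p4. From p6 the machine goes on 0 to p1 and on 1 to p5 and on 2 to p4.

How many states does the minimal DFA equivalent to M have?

3

P0 = {p1,p2,p3,p6,p7} | {p4,p5}.
Refine {p1,p2,p3,p6,p7} on symbol 0: members go to different blocks, giving {p1,p2,p3} and {p6,p7}.
Stable partition: {p1,p2,p3} | {p4,p5} | {p6,p7} — 3 equivalence classes.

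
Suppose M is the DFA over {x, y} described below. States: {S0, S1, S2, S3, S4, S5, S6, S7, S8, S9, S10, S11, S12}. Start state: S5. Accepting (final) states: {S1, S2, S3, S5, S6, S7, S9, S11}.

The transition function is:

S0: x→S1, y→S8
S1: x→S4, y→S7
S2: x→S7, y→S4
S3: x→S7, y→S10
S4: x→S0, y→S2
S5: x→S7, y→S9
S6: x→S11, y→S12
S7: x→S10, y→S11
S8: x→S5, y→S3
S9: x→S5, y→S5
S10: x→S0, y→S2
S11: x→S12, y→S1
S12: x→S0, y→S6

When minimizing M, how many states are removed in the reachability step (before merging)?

A breadth-first search from the start state visits every state.

0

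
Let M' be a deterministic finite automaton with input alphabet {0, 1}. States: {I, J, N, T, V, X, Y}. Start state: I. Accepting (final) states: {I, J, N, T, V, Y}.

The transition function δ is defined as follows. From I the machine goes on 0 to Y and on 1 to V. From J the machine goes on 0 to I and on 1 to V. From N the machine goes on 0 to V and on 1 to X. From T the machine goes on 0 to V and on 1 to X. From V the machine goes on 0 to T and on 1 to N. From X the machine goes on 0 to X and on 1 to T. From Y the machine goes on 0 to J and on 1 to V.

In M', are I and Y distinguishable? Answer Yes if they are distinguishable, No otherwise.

No

P0 = {I,J,N,T,V,Y} | {X}.
Refine {I,J,N,T,V,Y} on symbol 1: members go to different blocks, giving {I,J,V,Y} and {N,T}.
Split {I,J,V,Y} by δ(·,0) → {I,J,Y} and {V}.
The partition is now stable with 4 blocks: {I,J,Y} | {X} | {N,T} | {V}.
I and Y lie in the same block of the stable partition, so they are equivalent — no string distinguishes them.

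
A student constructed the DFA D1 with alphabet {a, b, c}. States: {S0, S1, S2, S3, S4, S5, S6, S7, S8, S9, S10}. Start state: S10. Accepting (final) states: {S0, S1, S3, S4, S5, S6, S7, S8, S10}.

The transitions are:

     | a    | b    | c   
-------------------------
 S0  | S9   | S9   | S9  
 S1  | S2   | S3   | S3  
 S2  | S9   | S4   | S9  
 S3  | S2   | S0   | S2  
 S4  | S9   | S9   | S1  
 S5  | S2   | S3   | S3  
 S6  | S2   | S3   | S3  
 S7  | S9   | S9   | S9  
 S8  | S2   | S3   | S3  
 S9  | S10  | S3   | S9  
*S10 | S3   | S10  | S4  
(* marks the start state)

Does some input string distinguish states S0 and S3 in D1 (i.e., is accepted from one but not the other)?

States {S5,S6,S7,S8} cannot be reached from the start state, so discard them.
P0 = {S0,S1,S3,S4,S10} | {S2,S9}.
On input a, block {S0,S1,S3,S4,S10} splits into {S0,S1,S3,S4} and {S10}.
Split {S0,S1,S3,S4} by δ(·,b) → {S0,S4} and {S1,S3}.
On input c, block {S0,S4} splits into {S0} and {S4}.
On input a, block {S2,S9} splits into {S2} and {S9}.
Refine {S1,S3} on symbol b: members go to different blocks, giving {S1} and {S3}.
The partition is now stable with 7 blocks: {S0} | {S2} | {S10} | {S1} | {S4} | {S9} | {S3}.
S0 and S3 end up in different blocks, so they are distinguishable. For instance, the string 'b' is accepted from only S3.

Yes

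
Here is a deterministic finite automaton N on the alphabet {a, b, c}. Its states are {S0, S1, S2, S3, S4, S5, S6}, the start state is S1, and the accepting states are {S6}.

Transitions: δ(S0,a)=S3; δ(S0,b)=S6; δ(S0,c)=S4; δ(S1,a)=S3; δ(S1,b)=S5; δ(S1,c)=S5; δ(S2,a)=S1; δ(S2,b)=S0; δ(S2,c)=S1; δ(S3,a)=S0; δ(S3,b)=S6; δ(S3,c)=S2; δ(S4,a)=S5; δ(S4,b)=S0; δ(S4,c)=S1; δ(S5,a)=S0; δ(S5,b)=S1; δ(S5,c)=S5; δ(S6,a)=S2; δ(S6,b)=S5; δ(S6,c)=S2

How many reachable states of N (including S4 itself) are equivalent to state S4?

2

Initial partition by acceptance: {S6} | {S0,S1,S2,S3,S4,S5}.
Split {S0,S1,S2,S3,S4,S5} by δ(·,b) → {S1,S2,S4,S5} and {S0,S3}.
Split {S1,S2,S4,S5} by δ(·,a) → {S1,S5} and {S2,S4}.
The partition is now stable with 4 blocks: {S6} | {S1,S5} | {S0,S3} | {S2,S4}.
The equivalence class containing S4 is {S2,S4}, of size 2.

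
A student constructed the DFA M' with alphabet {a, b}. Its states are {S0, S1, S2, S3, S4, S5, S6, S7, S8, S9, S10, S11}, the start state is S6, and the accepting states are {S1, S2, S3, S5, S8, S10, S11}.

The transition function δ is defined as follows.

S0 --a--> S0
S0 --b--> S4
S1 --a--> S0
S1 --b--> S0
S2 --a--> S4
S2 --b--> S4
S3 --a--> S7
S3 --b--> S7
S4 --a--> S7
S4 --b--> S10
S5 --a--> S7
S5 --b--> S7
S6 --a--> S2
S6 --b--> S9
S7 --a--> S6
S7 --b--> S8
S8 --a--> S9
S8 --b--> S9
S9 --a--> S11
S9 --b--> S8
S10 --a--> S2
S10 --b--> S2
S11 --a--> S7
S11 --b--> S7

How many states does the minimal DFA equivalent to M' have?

States {S0,S1,S3,S5} cannot be reached from the start state, so discard them.
Start with accepting vs non-accepting: {S2,S8,S10,S11} | {S4,S6,S7,S9}.
Refine {S2,S8,S10,S11} on symbol a: members go to different blocks, giving {S2,S8,S11} and {S10}.
Refine {S4,S6,S7,S9} on symbol a: members go to different blocks, giving {S4,S7} and {S6,S9}.
Refine {S2,S8,S11} on symbol a: members go to different blocks, giving {S2,S11} and {S8}.
Refine {S4,S7} on symbol a: members go to different blocks, giving {S4} and {S7}.
Split {S2,S11} by δ(·,a) → {S2} and {S11}.
Refine {S6,S9} on symbol a: members go to different blocks, giving {S6} and {S9}.
The partition is now stable with 8 blocks: {S2} | {S4} | {S10} | {S6} | {S8} | {S7} | {S11} | {S9}.

8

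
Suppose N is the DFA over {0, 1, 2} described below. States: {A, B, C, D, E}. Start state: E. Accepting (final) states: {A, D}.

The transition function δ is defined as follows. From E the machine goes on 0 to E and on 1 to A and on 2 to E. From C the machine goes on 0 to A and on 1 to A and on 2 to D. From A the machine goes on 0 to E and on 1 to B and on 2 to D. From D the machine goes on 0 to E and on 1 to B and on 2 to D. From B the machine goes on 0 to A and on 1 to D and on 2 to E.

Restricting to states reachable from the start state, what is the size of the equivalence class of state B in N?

First remove the unreachable states {C}; 4 states remain.
P0 = {A,D} | {B,E}.
Split {B,E} by δ(·,0) → {B} and {E}.
The partition is now stable with 3 blocks: {A,D} | {B} | {E}.
State B belongs to the block {B}, which has 1 states.

1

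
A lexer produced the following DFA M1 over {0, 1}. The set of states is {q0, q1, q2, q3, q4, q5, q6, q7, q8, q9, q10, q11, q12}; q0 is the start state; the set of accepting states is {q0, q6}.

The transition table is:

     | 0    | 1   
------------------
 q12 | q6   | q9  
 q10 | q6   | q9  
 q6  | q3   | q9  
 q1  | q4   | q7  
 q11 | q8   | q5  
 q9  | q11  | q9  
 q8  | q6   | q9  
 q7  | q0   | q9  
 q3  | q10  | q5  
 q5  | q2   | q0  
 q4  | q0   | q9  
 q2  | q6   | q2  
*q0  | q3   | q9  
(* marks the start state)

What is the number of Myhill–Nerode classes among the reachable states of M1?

6

States {q1,q4,q7,q12} cannot be reached from the start state, so discard them.
Initial partition by acceptance: {q0,q6} | {q2,q3,q5,q8,q9,q10,q11}.
On input 0, block {q2,q3,q5,q8,q9,q10,q11} splits into {q3,q5,q9,q11} and {q2,q8,q10}.
Refine {q3,q5,q9,q11} on symbol 0: members go to different blocks, giving {q3,q5,q11} and {q9}.
Split {q3,q5,q11} by δ(·,1) → {q3,q11} and {q5}.
Refine {q2,q8,q10} on symbol 1: members go to different blocks, giving {q8,q10} and {q2}.
The partition is now stable with 6 blocks: {q0,q6} | {q3,q11} | {q8,q10} | {q9} | {q5} | {q2}.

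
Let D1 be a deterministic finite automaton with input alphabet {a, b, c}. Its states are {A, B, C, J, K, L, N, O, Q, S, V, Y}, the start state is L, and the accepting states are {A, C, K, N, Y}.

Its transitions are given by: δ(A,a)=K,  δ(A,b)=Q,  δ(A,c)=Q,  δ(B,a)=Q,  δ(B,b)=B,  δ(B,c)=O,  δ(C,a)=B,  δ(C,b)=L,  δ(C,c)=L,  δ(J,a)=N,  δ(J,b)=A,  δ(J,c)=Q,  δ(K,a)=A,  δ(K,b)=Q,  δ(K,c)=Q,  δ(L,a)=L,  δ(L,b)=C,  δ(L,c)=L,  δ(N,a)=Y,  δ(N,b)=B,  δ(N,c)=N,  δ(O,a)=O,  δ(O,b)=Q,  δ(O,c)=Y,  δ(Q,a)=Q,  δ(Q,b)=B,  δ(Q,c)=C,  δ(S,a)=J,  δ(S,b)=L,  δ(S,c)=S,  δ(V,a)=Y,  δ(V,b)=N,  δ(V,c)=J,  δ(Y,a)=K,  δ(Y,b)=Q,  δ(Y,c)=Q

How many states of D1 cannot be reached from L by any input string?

Starting at L and following transitions, the reachable set is {A, B, C, K, L, O, Q, Y}. That leaves J, N, S, V unreachable — 4 in total.

4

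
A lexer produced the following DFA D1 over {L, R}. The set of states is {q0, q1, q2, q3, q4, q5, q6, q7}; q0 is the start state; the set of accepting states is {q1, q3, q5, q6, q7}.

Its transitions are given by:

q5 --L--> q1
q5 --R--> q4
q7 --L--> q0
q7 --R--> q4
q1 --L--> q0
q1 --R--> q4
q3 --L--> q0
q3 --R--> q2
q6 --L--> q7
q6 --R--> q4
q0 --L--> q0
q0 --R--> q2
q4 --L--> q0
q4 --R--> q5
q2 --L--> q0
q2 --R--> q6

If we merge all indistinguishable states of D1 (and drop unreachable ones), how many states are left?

States {q3} cannot be reached from the start state, so discard them.
Initial partition by acceptance: {q1,q5,q6,q7} | {q0,q2,q4}.
On input L, block {q1,q5,q6,q7} splits into {q1,q7} and {q5,q6}.
On input R, block {q0,q2,q4} splits into {q2,q4} and {q0}.
Stable partition: {q1,q7} | {q2,q4} | {q5,q6} | {q0} — 4 equivalence classes.

4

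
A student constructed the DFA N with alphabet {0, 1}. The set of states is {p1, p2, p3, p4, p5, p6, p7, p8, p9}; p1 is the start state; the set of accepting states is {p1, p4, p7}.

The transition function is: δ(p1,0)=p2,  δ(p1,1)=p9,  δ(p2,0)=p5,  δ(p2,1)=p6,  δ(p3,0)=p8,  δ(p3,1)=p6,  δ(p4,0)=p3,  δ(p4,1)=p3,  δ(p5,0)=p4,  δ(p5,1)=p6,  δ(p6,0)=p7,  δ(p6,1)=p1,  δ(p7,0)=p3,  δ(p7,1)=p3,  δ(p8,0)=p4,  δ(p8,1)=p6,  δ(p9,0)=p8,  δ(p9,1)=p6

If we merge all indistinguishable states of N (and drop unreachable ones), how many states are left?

4

All states are reachable from the start state.
Start with accepting vs non-accepting: {p1,p4,p7} | {p2,p3,p5,p6,p8,p9}.
Refine {p2,p3,p5,p6,p8,p9} on symbol 0: members go to different blocks, giving {p2,p3,p9} and {p5,p6,p8}.
On input 1, block {p5,p6,p8} splits into {p5,p8} and {p6}.
No further refinement is possible. Final partition (4 blocks): {p1,p4,p7} | {p2,p3,p9} | {p5,p8} | {p6}.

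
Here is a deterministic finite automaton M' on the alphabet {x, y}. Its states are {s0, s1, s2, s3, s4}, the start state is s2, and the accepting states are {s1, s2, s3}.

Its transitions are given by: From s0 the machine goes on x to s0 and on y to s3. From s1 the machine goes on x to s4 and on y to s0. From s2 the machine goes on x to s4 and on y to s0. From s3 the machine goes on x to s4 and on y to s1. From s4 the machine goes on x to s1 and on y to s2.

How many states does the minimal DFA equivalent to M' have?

Every state is reachable, so we keep all 5.
Initial partition by acceptance: {s1,s2,s3} | {s0,s4}.
On input y, block {s1,s2,s3} splits into {s1,s2} and {s3}.
Split {s0,s4} by δ(·,x) → {s0} and {s4}.
Stable partition: {s1,s2} | {s0} | {s3} | {s4} — 4 equivalence classes.

4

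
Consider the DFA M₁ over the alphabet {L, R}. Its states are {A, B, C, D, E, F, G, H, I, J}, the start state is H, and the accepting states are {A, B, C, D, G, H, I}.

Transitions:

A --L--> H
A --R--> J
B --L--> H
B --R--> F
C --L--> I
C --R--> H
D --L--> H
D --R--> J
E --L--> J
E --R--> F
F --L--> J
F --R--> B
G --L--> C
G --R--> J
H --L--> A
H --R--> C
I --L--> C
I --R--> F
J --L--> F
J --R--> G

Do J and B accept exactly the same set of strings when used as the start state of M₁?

Reachable states from the start: {A,B,C,F,G,H,I,J}. Unreachable: {D,E} — drop them.
Start with accepting vs non-accepting: {A,B,C,G,H,I} | {F,J}.
Split {A,B,C,G,H,I} by δ(·,R) → {A,B,G,I} and {C,H}.
No further refinement is possible. Final partition (3 blocks): {A,B,G,I} | {F,J} | {C,H}.
J and B end up in different blocks, so they are distinguishable. For instance, the string 'ε' is accepted from only B.

No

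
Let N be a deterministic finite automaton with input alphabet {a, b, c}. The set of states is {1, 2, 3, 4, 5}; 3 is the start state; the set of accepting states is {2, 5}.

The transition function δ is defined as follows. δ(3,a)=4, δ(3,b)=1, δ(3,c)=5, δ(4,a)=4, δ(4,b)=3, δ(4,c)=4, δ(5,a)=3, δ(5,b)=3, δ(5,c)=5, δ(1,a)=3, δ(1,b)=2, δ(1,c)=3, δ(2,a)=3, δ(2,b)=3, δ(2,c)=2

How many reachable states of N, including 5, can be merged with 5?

2

Initial partition by acceptance: {2,5} | {1,3,4}.
Split {1,3,4} by δ(·,b) → {3,4} and {1}.
On input b, block {3,4} splits into {3} and {4}.
No further refinement is possible. Final partition (4 blocks): {2,5} | {3} | {1} | {4}.
State 5 belongs to the block {2,5}, which has 2 states.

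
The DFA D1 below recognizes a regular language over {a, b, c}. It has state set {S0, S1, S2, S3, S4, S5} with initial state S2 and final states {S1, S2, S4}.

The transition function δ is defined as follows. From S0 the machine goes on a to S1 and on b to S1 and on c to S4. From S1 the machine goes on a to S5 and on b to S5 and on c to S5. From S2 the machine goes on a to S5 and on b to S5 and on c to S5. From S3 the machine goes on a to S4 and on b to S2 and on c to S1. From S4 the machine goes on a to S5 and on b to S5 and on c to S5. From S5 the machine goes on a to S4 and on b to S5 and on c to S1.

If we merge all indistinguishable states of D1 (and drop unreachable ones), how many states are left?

States {S0,S3} cannot be reached from the start state, so discard them.
Initial partition by acceptance: {S1,S2,S4} | {S5}.
No further refinement is possible. Final partition (2 blocks): {S1,S2,S4} | {S5}.

2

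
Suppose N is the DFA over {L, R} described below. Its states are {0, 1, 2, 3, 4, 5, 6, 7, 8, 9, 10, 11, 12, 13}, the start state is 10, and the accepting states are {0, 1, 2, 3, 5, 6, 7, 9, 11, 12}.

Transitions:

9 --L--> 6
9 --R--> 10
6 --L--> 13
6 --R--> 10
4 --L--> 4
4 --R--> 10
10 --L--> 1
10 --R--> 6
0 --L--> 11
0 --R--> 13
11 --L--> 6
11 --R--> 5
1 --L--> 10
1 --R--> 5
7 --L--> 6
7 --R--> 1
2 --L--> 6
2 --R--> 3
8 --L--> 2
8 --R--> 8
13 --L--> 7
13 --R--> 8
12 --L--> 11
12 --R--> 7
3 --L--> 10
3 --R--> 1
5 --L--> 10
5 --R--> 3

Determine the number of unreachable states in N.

5

BFS from 10 reaches {1, 2, 3, 5, 6, 7, 8, 10, 13}; the 5 state(s) 0, 4, 9, 11, 12 are never visited.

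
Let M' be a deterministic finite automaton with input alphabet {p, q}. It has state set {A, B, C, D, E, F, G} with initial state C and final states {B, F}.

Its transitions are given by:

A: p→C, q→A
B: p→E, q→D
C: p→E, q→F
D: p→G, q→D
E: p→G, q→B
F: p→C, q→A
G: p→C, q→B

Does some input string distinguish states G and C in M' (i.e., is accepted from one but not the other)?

No

Every state is reachable, so we keep all 7.
P0 = {B,F} | {A,C,D,E,G}.
On input q, block {A,C,D,E,G} splits into {C,E,G} and {A,D}.
The partition is now stable with 3 blocks: {B,F} | {C,E,G} | {A,D}.
G and C lie in the same block of the stable partition, so they are equivalent — no string distinguishes them.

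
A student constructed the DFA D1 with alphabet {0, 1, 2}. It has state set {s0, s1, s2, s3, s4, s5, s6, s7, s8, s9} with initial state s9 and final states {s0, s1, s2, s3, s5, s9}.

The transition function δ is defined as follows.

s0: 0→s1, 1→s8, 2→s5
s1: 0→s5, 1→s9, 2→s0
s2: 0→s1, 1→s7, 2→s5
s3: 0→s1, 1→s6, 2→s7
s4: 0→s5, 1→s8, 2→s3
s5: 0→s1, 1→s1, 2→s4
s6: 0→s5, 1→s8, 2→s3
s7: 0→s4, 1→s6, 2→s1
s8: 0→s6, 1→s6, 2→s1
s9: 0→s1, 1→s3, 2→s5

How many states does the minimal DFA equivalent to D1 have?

7

Reachable states from the start: {s0,s1,s3,s4,s5,s6,s7,s8,s9}. Unreachable: {s2} — drop them.
Initial partition by acceptance: {s0,s1,s3,s5,s9} | {s4,s6,s7,s8}.
On input 1, block {s0,s1,s3,s5,s9} splits into {s1,s5,s9} and {s0,s3}.
On input 1, block {s1,s5,s9} splits into {s1,s5} and {s9}.
Refine {s1,s5} on symbol 1: members go to different blocks, giving {s1} and {s5}.
Refine {s4,s6,s7,s8} on symbol 0: members go to different blocks, giving {s4,s6} and {s7,s8}.
On input 1, block {s0,s3} splits into {s0} and {s3}.
Stable partition: {s1} | {s4,s6} | {s0} | {s9} | {s5} | {s7,s8} | {s3} — 7 equivalence classes.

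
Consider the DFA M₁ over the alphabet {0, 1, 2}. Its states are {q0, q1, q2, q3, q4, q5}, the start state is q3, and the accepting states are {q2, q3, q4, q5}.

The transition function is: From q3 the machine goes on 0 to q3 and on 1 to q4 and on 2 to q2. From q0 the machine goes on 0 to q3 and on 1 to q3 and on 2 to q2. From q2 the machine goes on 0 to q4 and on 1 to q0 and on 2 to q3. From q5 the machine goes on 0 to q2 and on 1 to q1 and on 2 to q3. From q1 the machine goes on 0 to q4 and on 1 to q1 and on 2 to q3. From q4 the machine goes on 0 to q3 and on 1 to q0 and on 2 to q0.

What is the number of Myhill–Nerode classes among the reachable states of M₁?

4

Reachable states from the start: {q0,q2,q3,q4}. Unreachable: {q1,q5} — drop them.
Initial partition by acceptance: {q2,q3,q4} | {q0}.
Split {q2,q3,q4} by δ(·,1) → {q2,q4} and {q3}.
Split {q2,q4} by δ(·,0) → {q2} and {q4}.
Stable partition: {q2} | {q0} | {q3} | {q4} — 4 equivalence classes.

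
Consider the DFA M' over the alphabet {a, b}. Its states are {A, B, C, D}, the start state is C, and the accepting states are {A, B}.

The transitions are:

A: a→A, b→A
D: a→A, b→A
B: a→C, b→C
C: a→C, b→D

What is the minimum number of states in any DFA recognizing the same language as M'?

States {B} cannot be reached from the start state, so discard them.
Start with accepting vs non-accepting: {A} | {C,D}.
Split {C,D} by δ(·,a) → {C} and {D}.
No further refinement is possible. Final partition (3 blocks): {A} | {C} | {D}.

3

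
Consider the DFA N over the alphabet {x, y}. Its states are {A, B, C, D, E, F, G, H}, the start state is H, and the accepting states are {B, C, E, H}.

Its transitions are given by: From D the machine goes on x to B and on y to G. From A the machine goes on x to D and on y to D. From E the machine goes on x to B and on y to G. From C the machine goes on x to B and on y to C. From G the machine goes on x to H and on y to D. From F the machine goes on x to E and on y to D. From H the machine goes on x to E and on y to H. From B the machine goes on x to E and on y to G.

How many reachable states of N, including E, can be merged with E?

Reachable states from the start: {B,D,E,G,H}. Unreachable: {A,C,F} — drop them.
Start with accepting vs non-accepting: {B,E,H} | {D,G}.
Refine {B,E,H} on symbol y: members go to different blocks, giving {B,E} and {H}.
On input x, block {D,G} splits into {D} and {G}.
The partition is now stable with 4 blocks: {B,E} | {D} | {H} | {G}.
State E belongs to the block {B,E}, which has 2 states.

2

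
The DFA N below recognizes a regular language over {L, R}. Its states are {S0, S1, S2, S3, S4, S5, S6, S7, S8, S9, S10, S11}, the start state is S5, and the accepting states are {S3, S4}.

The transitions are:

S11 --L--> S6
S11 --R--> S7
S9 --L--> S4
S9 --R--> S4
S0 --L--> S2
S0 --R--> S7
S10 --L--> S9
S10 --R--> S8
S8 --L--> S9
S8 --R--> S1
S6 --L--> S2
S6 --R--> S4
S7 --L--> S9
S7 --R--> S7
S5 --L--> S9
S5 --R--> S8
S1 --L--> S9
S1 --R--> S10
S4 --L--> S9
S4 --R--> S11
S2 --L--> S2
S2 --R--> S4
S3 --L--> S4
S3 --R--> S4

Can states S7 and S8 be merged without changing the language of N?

First remove the unreachable states {S0,S3}; 10 states remain.
Initial partition by acceptance: {S4} | {S1,S2,S5,S6,S7,S8,S9,S10,S11}.
Split {S1,S2,S5,S6,S7,S8,S9,S10,S11} by δ(·,L) → {S1,S2,S5,S6,S7,S8,S10,S11} and {S9}.
On input L, block {S1,S2,S5,S6,S7,S8,S10,S11} splits into {S1,S5,S7,S8,S10} and {S2,S6,S11}.
Refine {S2,S6,S11} on symbol R: members go to different blocks, giving {S2,S6} and {S11}.
The partition is now stable with 5 blocks: {S4} | {S1,S5,S7,S8,S10} | {S9} | {S2,S6} | {S11}.
S7 and S8 lie in the same block of the stable partition, so they are equivalent — no string distinguishes them.

Yes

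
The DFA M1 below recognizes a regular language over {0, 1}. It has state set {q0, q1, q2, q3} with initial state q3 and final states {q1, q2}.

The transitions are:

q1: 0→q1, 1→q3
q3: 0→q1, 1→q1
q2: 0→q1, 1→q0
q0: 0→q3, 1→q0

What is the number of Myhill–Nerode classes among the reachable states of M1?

2

Reachable states from the start: {q1,q3}. Unreachable: {q0,q2} — drop them.
P0 = {q1} | {q3}.
No further refinement is possible. Final partition (2 blocks): {q1} | {q3}.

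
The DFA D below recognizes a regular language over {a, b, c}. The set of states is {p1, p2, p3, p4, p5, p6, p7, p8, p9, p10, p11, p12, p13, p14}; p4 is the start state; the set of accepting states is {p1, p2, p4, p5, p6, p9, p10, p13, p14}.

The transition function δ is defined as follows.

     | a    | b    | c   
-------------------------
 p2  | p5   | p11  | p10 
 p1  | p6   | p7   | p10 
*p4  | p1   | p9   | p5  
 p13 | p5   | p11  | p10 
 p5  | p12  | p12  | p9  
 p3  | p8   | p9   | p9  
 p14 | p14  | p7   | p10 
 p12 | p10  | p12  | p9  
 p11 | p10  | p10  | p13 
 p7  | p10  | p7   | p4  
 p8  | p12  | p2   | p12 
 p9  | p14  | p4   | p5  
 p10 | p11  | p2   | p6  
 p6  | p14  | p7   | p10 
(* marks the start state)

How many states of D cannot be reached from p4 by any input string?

BFS from p4 reaches {p1, p2, p4, p5, p6, p7, p9, p10, p11, p12, p13, p14}; the 2 state(s) p3, p8 are never visited.

2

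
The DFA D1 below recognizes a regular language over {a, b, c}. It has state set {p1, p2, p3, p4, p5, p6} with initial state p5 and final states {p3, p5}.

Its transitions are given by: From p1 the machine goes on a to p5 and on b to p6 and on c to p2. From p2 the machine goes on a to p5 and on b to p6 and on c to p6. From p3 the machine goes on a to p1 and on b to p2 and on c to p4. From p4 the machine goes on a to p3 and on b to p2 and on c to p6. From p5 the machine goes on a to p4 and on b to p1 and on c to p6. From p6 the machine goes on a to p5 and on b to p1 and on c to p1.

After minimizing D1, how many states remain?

2

P0 = {p3,p5} | {p1,p2,p4,p6}.
No further refinement is possible. Final partition (2 blocks): {p3,p5} | {p1,p2,p4,p6}.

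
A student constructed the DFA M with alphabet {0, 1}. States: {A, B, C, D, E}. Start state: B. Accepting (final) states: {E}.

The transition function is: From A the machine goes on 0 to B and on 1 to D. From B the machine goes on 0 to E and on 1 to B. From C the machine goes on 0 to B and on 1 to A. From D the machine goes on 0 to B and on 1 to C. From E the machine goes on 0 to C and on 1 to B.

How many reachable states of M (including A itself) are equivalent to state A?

3

Start with accepting vs non-accepting: {E} | {A,B,C,D}.
Refine {A,B,C,D} on symbol 0: members go to different blocks, giving {A,C,D} and {B}.
No further refinement is possible. Final partition (3 blocks): {E} | {A,C,D} | {B}.
The equivalence class containing A is {A,C,D}, of size 3.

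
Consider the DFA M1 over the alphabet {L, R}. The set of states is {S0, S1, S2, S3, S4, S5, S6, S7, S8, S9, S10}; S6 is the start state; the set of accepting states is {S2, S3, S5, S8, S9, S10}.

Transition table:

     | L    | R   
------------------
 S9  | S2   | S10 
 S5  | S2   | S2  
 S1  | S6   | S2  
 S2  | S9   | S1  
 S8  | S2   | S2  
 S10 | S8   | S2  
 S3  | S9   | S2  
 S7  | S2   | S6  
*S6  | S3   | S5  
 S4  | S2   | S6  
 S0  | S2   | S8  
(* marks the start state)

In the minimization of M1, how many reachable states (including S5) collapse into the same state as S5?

States {S0,S4,S7} cannot be reached from the start state, so discard them.
Start with accepting vs non-accepting: {S2,S3,S5,S8,S9,S10} | {S1,S6}.
Refine {S2,S3,S5,S8,S9,S10} on symbol R: members go to different blocks, giving {S3,S5,S8,S9,S10} and {S2}.
Split {S3,S5,S8,S9,S10} by δ(·,L) → {S5,S8,S9} and {S3,S10}.
Split {S5,S8,S9} by δ(·,R) → {S5,S8} and {S9}.
Split {S1,S6} by δ(·,L) → {S1} and {S6}.
Split {S3,S10} by δ(·,L) → {S3} and {S10}.
No further refinement is possible. Final partition (7 blocks): {S5,S8} | {S1} | {S2} | {S3} | {S9} | {S6} | {S10}.
The equivalence class containing S5 is {S5,S8}, of size 2.

2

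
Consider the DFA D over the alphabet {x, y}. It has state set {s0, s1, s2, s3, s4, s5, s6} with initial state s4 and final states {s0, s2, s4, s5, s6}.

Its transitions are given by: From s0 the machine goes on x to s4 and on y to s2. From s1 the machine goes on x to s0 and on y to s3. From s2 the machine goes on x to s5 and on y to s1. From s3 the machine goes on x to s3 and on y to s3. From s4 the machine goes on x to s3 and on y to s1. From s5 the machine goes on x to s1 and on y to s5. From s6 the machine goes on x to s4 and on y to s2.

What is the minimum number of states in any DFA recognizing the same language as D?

6

First remove the unreachable states {s6}; 6 states remain.
P0 = {s0,s2,s4,s5} | {s1,s3}.
Refine {s0,s2,s4,s5} on symbol x: members go to different blocks, giving {s0,s2} and {s4,s5}.
On input y, block {s0,s2} splits into {s0} and {s2}.
Refine {s1,s3} on symbol x: members go to different blocks, giving {s1} and {s3}.
Refine {s4,s5} on symbol x: members go to different blocks, giving {s4} and {s5}.
The partition is now stable with 6 blocks: {s0} | {s1} | {s4} | {s2} | {s3} | {s5}.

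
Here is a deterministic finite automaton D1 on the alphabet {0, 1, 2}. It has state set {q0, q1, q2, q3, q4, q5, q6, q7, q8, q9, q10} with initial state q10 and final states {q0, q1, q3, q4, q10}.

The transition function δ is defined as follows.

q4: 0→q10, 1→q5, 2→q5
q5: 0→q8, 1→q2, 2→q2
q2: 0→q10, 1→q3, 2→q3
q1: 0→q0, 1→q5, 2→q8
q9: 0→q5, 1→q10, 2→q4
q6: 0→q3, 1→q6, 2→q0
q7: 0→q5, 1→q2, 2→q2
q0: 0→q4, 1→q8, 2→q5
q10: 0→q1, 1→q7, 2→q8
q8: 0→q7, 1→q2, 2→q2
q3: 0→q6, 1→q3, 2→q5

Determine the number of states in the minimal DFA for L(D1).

First remove the unreachable states {q9}; 10 states remain.
Initial partition by acceptance: {q0,q1,q3,q4,q10} | {q2,q5,q6,q7,q8}.
Refine {q0,q1,q3,q4,q10} on symbol 0: members go to different blocks, giving {q0,q1,q4,q10} and {q3}.
Split {q2,q5,q6,q7,q8} by δ(·,0) → {q5,q7,q8} and {q2} and {q6}.
The partition is now stable with 5 blocks: {q0,q1,q4,q10} | {q5,q7,q8} | {q3} | {q2} | {q6}.

5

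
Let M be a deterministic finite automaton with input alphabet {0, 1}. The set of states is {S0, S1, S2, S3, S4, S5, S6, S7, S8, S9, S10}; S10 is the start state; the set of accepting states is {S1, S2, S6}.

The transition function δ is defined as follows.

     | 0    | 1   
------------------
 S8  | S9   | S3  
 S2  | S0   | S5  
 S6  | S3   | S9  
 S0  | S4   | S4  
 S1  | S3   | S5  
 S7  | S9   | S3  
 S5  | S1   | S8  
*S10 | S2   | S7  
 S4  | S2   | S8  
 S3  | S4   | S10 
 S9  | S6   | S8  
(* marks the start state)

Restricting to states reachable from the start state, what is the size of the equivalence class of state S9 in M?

4

Initial partition by acceptance: {S1,S2,S6} | {S0,S3,S4,S5,S7,S8,S9,S10}.
Split {S0,S3,S4,S5,S7,S8,S9,S10} by δ(·,0) → {S0,S3,S7,S8} and {S4,S5,S9,S10}.
Split {S0,S3,S7,S8} by δ(·,1) → {S0,S3} and {S7,S8}.
No further refinement is possible. Final partition (4 blocks): {S1,S2,S6} | {S0,S3} | {S4,S5,S9,S10} | {S7,S8}.
State S9 belongs to the block {S4,S5,S9,S10}, which has 4 states.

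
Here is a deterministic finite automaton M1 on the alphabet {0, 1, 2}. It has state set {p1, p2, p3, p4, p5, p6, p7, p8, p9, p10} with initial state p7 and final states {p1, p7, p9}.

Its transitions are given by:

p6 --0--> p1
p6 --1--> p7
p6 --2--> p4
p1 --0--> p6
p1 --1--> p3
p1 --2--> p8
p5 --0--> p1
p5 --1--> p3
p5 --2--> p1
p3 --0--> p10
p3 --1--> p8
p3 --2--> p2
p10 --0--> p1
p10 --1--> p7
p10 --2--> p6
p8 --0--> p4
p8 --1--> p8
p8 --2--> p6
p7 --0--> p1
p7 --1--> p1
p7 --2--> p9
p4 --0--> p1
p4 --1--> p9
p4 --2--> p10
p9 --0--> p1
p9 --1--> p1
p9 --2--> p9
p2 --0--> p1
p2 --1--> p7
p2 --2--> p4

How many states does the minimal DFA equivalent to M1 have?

Reachable states from the start: {p1,p2,p3,p4,p6,p7,p8,p9,p10}. Unreachable: {p5} — drop them.
Start with accepting vs non-accepting: {p1,p7,p9} | {p2,p3,p4,p6,p8,p10}.
Refine {p1,p7,p9} on symbol 0: members go to different blocks, giving {p7,p9} and {p1}.
Refine {p2,p3,p4,p6,p8,p10} on symbol 0: members go to different blocks, giving {p2,p4,p6,p10} and {p3,p8}.
Stable partition: {p7,p9} | {p2,p4,p6,p10} | {p1} | {p3,p8} — 4 equivalence classes.

4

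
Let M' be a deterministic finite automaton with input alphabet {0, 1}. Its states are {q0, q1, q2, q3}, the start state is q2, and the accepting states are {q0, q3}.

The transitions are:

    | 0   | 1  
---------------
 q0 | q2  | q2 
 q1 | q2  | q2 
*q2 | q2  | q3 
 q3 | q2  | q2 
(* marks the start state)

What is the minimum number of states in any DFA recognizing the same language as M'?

States {q0,q1} cannot be reached from the start state, so discard them.
Start with accepting vs non-accepting: {q3} | {q2}.
Stable partition: {q3} | {q2} — 2 equivalence classes.

2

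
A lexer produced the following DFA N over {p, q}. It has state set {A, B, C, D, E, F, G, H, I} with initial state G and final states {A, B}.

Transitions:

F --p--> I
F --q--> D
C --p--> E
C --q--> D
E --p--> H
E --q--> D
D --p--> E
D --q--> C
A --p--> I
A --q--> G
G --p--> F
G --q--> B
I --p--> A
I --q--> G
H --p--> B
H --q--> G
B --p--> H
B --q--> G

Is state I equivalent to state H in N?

Every state is reachable, so we keep all 9.
P0 = {A,B} | {C,D,E,F,G,H,I}.
Refine {C,D,E,F,G,H,I} on symbol p: members go to different blocks, giving {C,D,E,F,G} and {H,I}.
Split {C,D,E,F,G} by δ(·,p) → {C,D,G} and {E,F}.
Refine {C,D,G} on symbol q: members go to different blocks, giving {C,D} and {G}.
The partition is now stable with 5 blocks: {A,B} | {C,D} | {H,I} | {E,F} | {G}.
I and H lie in the same block of the stable partition, so they are equivalent — no string distinguishes them.

Yes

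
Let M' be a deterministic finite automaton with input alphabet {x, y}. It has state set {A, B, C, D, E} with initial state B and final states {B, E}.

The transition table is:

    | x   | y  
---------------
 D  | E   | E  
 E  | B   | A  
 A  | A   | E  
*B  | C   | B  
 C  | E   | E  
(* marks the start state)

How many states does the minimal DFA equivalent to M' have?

Reachable states from the start: {A,B,C,E}. Unreachable: {D} — drop them.
Initial partition by acceptance: {B,E} | {A,C}.
On input x, block {B,E} splits into {B} and {E}.
Refine {A,C} on symbol x: members go to different blocks, giving {A} and {C}.
No further refinement is possible. Final partition (4 blocks): {B} | {A} | {E} | {C}.

4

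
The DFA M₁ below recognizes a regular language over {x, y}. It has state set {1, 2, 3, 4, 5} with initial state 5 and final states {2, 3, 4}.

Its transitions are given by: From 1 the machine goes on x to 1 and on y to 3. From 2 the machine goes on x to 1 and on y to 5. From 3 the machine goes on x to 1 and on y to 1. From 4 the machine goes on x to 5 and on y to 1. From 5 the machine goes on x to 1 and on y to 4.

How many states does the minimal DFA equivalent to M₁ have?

Reachable states from the start: {1,3,4,5}. Unreachable: {2} — drop them.
P0 = {3,4} | {1,5}.
The partition is now stable with 2 blocks: {3,4} | {1,5}.

2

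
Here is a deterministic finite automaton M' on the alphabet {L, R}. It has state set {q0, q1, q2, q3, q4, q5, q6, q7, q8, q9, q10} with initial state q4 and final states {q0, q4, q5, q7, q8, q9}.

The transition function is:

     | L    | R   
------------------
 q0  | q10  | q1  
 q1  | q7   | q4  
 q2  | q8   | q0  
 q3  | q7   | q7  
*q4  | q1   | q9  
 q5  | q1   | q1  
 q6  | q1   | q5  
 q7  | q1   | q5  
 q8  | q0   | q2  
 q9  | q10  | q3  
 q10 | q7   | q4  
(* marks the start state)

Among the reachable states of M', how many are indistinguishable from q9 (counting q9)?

2

Reachable states from the start: {q1,q3,q4,q5,q7,q9,q10}. Unreachable: {q0,q2,q6,q8} — drop them.
Start with accepting vs non-accepting: {q4,q5,q7,q9} | {q1,q3,q10}.
Refine {q4,q5,q7,q9} on symbol R: members go to different blocks, giving {q4,q7} and {q5,q9}.
The partition is now stable with 3 blocks: {q4,q7} | {q1,q3,q10} | {q5,q9}.
State q9 belongs to the block {q5,q9}, which has 2 states.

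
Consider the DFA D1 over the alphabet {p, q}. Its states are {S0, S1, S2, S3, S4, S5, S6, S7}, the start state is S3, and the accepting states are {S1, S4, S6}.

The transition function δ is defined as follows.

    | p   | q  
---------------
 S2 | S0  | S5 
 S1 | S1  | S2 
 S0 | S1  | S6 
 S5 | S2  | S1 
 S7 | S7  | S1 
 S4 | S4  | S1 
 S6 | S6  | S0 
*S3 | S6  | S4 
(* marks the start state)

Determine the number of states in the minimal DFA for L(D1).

States {S7} cannot be reached from the start state, so discard them.
P0 = {S1,S4,S6} | {S0,S2,S3,S5}.
On input q, block {S1,S4,S6} splits into {S1,S6} and {S4}.
Split {S0,S2,S3,S5} by δ(·,p) → {S0,S3} and {S2,S5}.
Refine {S1,S6} on symbol q: members go to different blocks, giving {S1} and {S6}.
Split {S0,S3} by δ(·,p) → {S0} and {S3}.
On input p, block {S2,S5} splits into {S2} and {S5}.
The partition is now stable with 7 blocks: {S1} | {S0} | {S4} | {S2} | {S6} | {S3} | {S5}.

7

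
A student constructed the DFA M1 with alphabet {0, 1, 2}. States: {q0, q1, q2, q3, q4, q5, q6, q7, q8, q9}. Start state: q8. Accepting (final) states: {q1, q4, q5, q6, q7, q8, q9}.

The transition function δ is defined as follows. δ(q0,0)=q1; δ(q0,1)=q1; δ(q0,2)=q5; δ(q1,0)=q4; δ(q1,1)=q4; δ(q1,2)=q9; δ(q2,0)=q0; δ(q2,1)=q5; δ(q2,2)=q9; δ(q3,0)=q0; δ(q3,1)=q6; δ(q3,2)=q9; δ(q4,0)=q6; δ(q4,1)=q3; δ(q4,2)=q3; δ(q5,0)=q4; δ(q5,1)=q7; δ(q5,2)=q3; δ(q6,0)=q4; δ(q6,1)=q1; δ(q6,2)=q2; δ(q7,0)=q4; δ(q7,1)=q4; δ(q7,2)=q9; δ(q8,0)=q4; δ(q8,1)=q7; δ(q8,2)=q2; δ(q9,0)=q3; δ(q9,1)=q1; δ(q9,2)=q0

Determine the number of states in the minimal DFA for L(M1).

6

Every state is reachable, so we keep all 10.
P0 = {q1,q4,q5,q6,q7,q8,q9} | {q0,q2,q3}.
On input 0, block {q1,q4,q5,q6,q7,q8,q9} splits into {q1,q4,q5,q6,q7,q8} and {q9}.
Refine {q1,q4,q5,q6,q7,q8} on symbol 1: members go to different blocks, giving {q1,q5,q6,q7,q8} and {q4}.
Refine {q1,q5,q6,q7,q8} on symbol 1: members go to different blocks, giving {q5,q6,q8} and {q1,q7}.
On input 0, block {q0,q2,q3} splits into {q2,q3} and {q0}.
The partition is now stable with 6 blocks: {q5,q6,q8} | {q2,q3} | {q9} | {q4} | {q1,q7} | {q0}.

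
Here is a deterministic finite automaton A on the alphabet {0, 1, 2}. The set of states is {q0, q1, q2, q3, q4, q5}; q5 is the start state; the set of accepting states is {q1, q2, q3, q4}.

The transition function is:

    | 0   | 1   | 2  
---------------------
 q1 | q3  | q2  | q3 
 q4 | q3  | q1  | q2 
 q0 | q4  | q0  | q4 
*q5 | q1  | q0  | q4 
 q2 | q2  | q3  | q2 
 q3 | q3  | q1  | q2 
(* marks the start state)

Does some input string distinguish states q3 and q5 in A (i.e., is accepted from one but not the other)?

Yes

Every state is reachable, so we keep all 6.
Initial partition by acceptance: {q1,q2,q3,q4} | {q0,q5}.
The partition is now stable with 2 blocks: {q1,q2,q3,q4} | {q0,q5}.
q3 and q5 end up in different blocks, so they are distinguishable. For instance, the string 'ε' is accepted from only q3.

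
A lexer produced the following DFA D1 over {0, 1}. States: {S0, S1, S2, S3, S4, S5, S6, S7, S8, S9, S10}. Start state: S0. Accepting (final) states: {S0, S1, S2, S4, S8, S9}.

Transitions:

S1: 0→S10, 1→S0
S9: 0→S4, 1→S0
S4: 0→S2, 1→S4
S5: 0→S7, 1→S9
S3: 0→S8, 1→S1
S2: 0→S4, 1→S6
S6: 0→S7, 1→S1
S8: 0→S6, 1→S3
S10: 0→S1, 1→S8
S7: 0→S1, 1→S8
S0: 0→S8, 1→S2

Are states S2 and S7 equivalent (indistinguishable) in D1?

No

Reachable states from the start: {S0,S1,S2,S3,S4,S6,S7,S8,S10}. Unreachable: {S5,S9} — drop them.
Initial partition by acceptance: {S0,S1,S2,S4,S8} | {S3,S6,S7,S10}.
Refine {S0,S1,S2,S4,S8} on symbol 0: members go to different blocks, giving {S0,S2,S4} and {S1,S8}.
Refine {S0,S2,S4} on symbol 0: members go to different blocks, giving {S2,S4} and {S0}.
On input 1, block {S2,S4} splits into {S2} and {S4}.
On input 0, block {S3,S6,S7,S10} splits into {S3,S7,S10} and {S6}.
Refine {S1,S8} on symbol 0: members go to different blocks, giving {S1} and {S8}.
On input 0, block {S3,S7,S10} splits into {S7,S10} and {S3}.
No further refinement is possible. Final partition (8 blocks): {S2} | {S7,S10} | {S1} | {S0} | {S4} | {S6} | {S8} | {S3}.
S2 and S7 end up in different blocks, so they are distinguishable. For instance, the string 'ε' is accepted from only S2.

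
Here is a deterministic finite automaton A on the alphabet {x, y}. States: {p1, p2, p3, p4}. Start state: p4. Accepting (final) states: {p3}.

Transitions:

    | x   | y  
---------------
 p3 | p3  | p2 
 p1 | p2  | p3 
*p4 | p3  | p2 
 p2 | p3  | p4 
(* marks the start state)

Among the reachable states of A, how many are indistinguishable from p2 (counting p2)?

2

First remove the unreachable states {p1}; 3 states remain.
Start with accepting vs non-accepting: {p3} | {p2,p4}.
The partition is now stable with 2 blocks: {p3} | {p2,p4}.
The equivalence class containing p2 is {p2,p4}, of size 2.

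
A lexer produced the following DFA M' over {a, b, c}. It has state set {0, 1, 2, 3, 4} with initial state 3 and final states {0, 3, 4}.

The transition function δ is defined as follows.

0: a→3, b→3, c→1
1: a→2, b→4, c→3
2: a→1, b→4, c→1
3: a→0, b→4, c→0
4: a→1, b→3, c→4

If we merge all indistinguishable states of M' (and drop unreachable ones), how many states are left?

Every state is reachable, so we keep all 5.
Start with accepting vs non-accepting: {0,3,4} | {1,2}.
Refine {0,3,4} on symbol a: members go to different blocks, giving {0,3} and {4}.
Refine {0,3} on symbol b: members go to different blocks, giving {0} and {3}.
On input c, block {1,2} splits into {1} and {2}.
The partition is now stable with 5 blocks: {0} | {1} | {4} | {3} | {2}.

5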